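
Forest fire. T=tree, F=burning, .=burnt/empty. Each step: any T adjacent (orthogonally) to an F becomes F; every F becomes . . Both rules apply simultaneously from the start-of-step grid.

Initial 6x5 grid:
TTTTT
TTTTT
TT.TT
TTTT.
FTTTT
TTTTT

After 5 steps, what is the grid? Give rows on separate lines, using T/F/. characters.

Step 1: 3 trees catch fire, 1 burn out
  TTTTT
  TTTTT
  TT.TT
  FTTT.
  .FTTT
  FTTTT
Step 2: 4 trees catch fire, 3 burn out
  TTTTT
  TTTTT
  FT.TT
  .FTT.
  ..FTT
  .FTTT
Step 3: 5 trees catch fire, 4 burn out
  TTTTT
  FTTTT
  .F.TT
  ..FT.
  ...FT
  ..FTT
Step 4: 5 trees catch fire, 5 burn out
  FTTTT
  .FTTT
  ...TT
  ...F.
  ....F
  ...FT
Step 5: 4 trees catch fire, 5 burn out
  .FTTT
  ..FTT
  ...FT
  .....
  .....
  ....F

.FTTT
..FTT
...FT
.....
.....
....F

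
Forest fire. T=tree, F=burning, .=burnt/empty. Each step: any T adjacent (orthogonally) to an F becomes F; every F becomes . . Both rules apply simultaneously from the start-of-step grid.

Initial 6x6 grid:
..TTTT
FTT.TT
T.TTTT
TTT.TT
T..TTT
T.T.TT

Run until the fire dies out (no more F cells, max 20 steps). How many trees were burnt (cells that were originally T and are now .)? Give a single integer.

Answer: 25

Derivation:
Step 1: +2 fires, +1 burnt (F count now 2)
Step 2: +2 fires, +2 burnt (F count now 2)
Step 3: +4 fires, +2 burnt (F count now 4)
Step 4: +4 fires, +4 burnt (F count now 4)
Step 5: +2 fires, +4 burnt (F count now 2)
Step 6: +4 fires, +2 burnt (F count now 4)
Step 7: +3 fires, +4 burnt (F count now 3)
Step 8: +3 fires, +3 burnt (F count now 3)
Step 9: +1 fires, +3 burnt (F count now 1)
Step 10: +0 fires, +1 burnt (F count now 0)
Fire out after step 10
Initially T: 26, now '.': 35
Total burnt (originally-T cells now '.'): 25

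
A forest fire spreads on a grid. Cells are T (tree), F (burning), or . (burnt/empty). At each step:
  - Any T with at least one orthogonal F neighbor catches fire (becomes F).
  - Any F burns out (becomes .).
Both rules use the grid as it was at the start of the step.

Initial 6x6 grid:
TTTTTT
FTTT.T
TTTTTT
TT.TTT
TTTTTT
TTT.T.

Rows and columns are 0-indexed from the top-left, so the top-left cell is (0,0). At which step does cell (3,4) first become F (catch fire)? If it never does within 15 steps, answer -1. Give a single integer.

Step 1: cell (3,4)='T' (+3 fires, +1 burnt)
Step 2: cell (3,4)='T' (+4 fires, +3 burnt)
Step 3: cell (3,4)='T' (+5 fires, +4 burnt)
Step 4: cell (3,4)='T' (+4 fires, +5 burnt)
Step 5: cell (3,4)='T' (+5 fires, +4 burnt)
Step 6: cell (3,4)='F' (+5 fires, +5 burnt)
  -> target ignites at step 6
Step 7: cell (3,4)='.' (+3 fires, +5 burnt)
Step 8: cell (3,4)='.' (+2 fires, +3 burnt)
Step 9: cell (3,4)='.' (+0 fires, +2 burnt)
  fire out at step 9

6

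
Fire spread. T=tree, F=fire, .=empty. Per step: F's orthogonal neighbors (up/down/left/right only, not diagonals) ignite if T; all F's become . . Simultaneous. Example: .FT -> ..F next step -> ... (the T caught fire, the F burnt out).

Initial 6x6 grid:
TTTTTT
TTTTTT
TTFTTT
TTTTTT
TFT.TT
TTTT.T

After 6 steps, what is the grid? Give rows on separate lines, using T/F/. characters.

Step 1: 8 trees catch fire, 2 burn out
  TTTTTT
  TTFTTT
  TF.FTT
  TFFTTT
  F.F.TT
  TFTT.T
Step 2: 9 trees catch fire, 8 burn out
  TTFTTT
  TF.FTT
  F...FT
  F..FTT
  ....TT
  F.FT.T
Step 3: 7 trees catch fire, 9 burn out
  TF.FTT
  F...FT
  .....F
  ....FT
  ....TT
  ...F.T
Step 4: 5 trees catch fire, 7 burn out
  F...FT
  .....F
  ......
  .....F
  ....FT
  .....T
Step 5: 2 trees catch fire, 5 burn out
  .....F
  ......
  ......
  ......
  .....F
  .....T
Step 6: 1 trees catch fire, 2 burn out
  ......
  ......
  ......
  ......
  ......
  .....F

......
......
......
......
......
.....F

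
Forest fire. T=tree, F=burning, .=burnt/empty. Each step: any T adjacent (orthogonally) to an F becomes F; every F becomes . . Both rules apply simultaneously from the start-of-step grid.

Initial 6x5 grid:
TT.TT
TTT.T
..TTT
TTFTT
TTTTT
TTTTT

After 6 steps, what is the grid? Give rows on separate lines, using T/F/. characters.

Step 1: 4 trees catch fire, 1 burn out
  TT.TT
  TTT.T
  ..FTT
  TF.FT
  TTFTT
  TTTTT
Step 2: 7 trees catch fire, 4 burn out
  TT.TT
  TTF.T
  ...FT
  F...F
  TF.FT
  TTFTT
Step 3: 6 trees catch fire, 7 burn out
  TT.TT
  TF..T
  ....F
  .....
  F...F
  TF.FT
Step 4: 5 trees catch fire, 6 burn out
  TF.TT
  F...F
  .....
  .....
  .....
  F...F
Step 5: 2 trees catch fire, 5 burn out
  F..TF
  .....
  .....
  .....
  .....
  .....
Step 6: 1 trees catch fire, 2 burn out
  ...F.
  .....
  .....
  .....
  .....
  .....

...F.
.....
.....
.....
.....
.....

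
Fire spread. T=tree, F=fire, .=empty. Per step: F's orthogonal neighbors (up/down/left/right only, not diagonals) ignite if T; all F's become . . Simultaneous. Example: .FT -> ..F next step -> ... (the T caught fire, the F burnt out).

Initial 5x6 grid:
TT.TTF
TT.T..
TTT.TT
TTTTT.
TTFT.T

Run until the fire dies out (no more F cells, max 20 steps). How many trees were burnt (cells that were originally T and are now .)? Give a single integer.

Step 1: +4 fires, +2 burnt (F count now 4)
Step 2: +5 fires, +4 burnt (F count now 5)
Step 3: +4 fires, +5 burnt (F count now 4)
Step 4: +3 fires, +4 burnt (F count now 3)
Step 5: +3 fires, +3 burnt (F count now 3)
Step 6: +1 fires, +3 burnt (F count now 1)
Step 7: +0 fires, +1 burnt (F count now 0)
Fire out after step 7
Initially T: 21, now '.': 29
Total burnt (originally-T cells now '.'): 20

Answer: 20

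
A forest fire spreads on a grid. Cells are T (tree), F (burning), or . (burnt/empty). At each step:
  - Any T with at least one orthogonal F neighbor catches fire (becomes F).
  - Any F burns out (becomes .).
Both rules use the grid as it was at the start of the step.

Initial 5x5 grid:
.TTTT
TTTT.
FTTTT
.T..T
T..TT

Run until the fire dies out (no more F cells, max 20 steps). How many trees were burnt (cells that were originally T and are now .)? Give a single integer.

Answer: 16

Derivation:
Step 1: +2 fires, +1 burnt (F count now 2)
Step 2: +3 fires, +2 burnt (F count now 3)
Step 3: +3 fires, +3 burnt (F count now 3)
Step 4: +3 fires, +3 burnt (F count now 3)
Step 5: +2 fires, +3 burnt (F count now 2)
Step 6: +2 fires, +2 burnt (F count now 2)
Step 7: +1 fires, +2 burnt (F count now 1)
Step 8: +0 fires, +1 burnt (F count now 0)
Fire out after step 8
Initially T: 17, now '.': 24
Total burnt (originally-T cells now '.'): 16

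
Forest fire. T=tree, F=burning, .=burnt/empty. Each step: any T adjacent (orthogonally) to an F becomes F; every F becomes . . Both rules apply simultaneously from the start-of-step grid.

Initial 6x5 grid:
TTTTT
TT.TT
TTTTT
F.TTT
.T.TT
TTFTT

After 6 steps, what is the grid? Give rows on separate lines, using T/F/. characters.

Step 1: 3 trees catch fire, 2 burn out
  TTTTT
  TT.TT
  FTTTT
  ..TTT
  .T.TT
  TF.FT
Step 2: 6 trees catch fire, 3 burn out
  TTTTT
  FT.TT
  .FTTT
  ..TTT
  .F.FT
  F...F
Step 3: 5 trees catch fire, 6 burn out
  FTTTT
  .F.TT
  ..FTT
  ..TFT
  ....F
  .....
Step 4: 4 trees catch fire, 5 burn out
  .FTTT
  ...TT
  ...FT
  ..F.F
  .....
  .....
Step 5: 3 trees catch fire, 4 burn out
  ..FTT
  ...FT
  ....F
  .....
  .....
  .....
Step 6: 2 trees catch fire, 3 burn out
  ...FT
  ....F
  .....
  .....
  .....
  .....

...FT
....F
.....
.....
.....
.....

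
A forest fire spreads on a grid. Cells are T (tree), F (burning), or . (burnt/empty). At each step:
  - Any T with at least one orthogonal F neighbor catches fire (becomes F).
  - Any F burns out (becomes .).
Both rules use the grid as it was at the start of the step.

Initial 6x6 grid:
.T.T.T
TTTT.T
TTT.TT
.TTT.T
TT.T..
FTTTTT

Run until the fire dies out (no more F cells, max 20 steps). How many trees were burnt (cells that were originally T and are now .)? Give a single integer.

Answer: 20

Derivation:
Step 1: +2 fires, +1 burnt (F count now 2)
Step 2: +2 fires, +2 burnt (F count now 2)
Step 3: +2 fires, +2 burnt (F count now 2)
Step 4: +4 fires, +2 burnt (F count now 4)
Step 5: +5 fires, +4 burnt (F count now 5)
Step 6: +3 fires, +5 burnt (F count now 3)
Step 7: +1 fires, +3 burnt (F count now 1)
Step 8: +1 fires, +1 burnt (F count now 1)
Step 9: +0 fires, +1 burnt (F count now 0)
Fire out after step 9
Initially T: 25, now '.': 31
Total burnt (originally-T cells now '.'): 20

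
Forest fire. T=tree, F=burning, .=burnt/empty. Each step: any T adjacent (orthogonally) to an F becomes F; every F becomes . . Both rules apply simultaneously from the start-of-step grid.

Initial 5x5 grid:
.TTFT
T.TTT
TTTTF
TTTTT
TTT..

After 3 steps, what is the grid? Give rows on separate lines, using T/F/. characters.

Step 1: 6 trees catch fire, 2 burn out
  .TF.F
  T.TFF
  TTTF.
  TTTTF
  TTT..
Step 2: 4 trees catch fire, 6 burn out
  .F...
  T.F..
  TTF..
  TTTF.
  TTT..
Step 3: 2 trees catch fire, 4 burn out
  .....
  T....
  TF...
  TTF..
  TTT..

.....
T....
TF...
TTF..
TTT..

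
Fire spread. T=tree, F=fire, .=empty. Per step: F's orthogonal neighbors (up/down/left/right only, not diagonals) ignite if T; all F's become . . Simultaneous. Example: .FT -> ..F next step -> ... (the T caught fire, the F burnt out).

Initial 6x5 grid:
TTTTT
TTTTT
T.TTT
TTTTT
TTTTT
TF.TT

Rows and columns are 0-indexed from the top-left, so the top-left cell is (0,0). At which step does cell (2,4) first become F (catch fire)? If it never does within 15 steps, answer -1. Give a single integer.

Step 1: cell (2,4)='T' (+2 fires, +1 burnt)
Step 2: cell (2,4)='T' (+3 fires, +2 burnt)
Step 3: cell (2,4)='T' (+3 fires, +3 burnt)
Step 4: cell (2,4)='T' (+5 fires, +3 burnt)
Step 5: cell (2,4)='T' (+5 fires, +5 burnt)
Step 6: cell (2,4)='F' (+5 fires, +5 burnt)
  -> target ignites at step 6
Step 7: cell (2,4)='.' (+3 fires, +5 burnt)
Step 8: cell (2,4)='.' (+1 fires, +3 burnt)
Step 9: cell (2,4)='.' (+0 fires, +1 burnt)
  fire out at step 9

6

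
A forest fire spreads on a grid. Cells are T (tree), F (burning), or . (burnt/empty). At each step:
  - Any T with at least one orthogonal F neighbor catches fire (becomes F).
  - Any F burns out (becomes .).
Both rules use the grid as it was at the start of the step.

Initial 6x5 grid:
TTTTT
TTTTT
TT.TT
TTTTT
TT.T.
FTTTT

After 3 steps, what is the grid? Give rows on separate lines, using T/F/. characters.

Step 1: 2 trees catch fire, 1 burn out
  TTTTT
  TTTTT
  TT.TT
  TTTTT
  FT.T.
  .FTTT
Step 2: 3 trees catch fire, 2 burn out
  TTTTT
  TTTTT
  TT.TT
  FTTTT
  .F.T.
  ..FTT
Step 3: 3 trees catch fire, 3 burn out
  TTTTT
  TTTTT
  FT.TT
  .FTTT
  ...T.
  ...FT

TTTTT
TTTTT
FT.TT
.FTTT
...T.
...FT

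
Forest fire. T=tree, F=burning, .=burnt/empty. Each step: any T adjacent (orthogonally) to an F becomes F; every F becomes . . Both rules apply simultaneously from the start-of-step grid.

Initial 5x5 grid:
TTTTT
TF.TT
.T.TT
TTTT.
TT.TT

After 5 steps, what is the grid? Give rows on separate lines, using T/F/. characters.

Step 1: 3 trees catch fire, 1 burn out
  TFTTT
  F..TT
  .F.TT
  TTTT.
  TT.TT
Step 2: 3 trees catch fire, 3 burn out
  F.FTT
  ...TT
  ...TT
  TFTT.
  TT.TT
Step 3: 4 trees catch fire, 3 burn out
  ...FT
  ...TT
  ...TT
  F.FT.
  TF.TT
Step 4: 4 trees catch fire, 4 burn out
  ....F
  ...FT
  ...TT
  ...F.
  F..TT
Step 5: 3 trees catch fire, 4 burn out
  .....
  ....F
  ...FT
  .....
  ...FT

.....
....F
...FT
.....
...FT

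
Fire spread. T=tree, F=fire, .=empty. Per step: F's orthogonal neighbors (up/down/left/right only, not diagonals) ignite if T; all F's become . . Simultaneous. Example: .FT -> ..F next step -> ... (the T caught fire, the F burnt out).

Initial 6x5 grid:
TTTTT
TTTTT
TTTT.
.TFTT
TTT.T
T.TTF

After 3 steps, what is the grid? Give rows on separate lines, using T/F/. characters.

Step 1: 6 trees catch fire, 2 burn out
  TTTTT
  TTTTT
  TTFT.
  .F.FT
  TTF.F
  T.TF.
Step 2: 6 trees catch fire, 6 burn out
  TTTTT
  TTFTT
  TF.F.
  ....F
  TF...
  T.F..
Step 3: 5 trees catch fire, 6 burn out
  TTFTT
  TF.FT
  F....
  .....
  F....
  T....

TTFTT
TF.FT
F....
.....
F....
T....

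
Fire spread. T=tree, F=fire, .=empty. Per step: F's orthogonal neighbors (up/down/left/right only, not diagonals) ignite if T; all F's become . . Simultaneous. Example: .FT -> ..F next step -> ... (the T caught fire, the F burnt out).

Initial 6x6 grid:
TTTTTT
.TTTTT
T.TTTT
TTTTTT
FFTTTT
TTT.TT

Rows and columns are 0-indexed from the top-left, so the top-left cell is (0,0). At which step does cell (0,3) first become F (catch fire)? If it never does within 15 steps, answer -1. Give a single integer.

Step 1: cell (0,3)='T' (+5 fires, +2 burnt)
Step 2: cell (0,3)='T' (+4 fires, +5 burnt)
Step 3: cell (0,3)='T' (+3 fires, +4 burnt)
Step 4: cell (0,3)='T' (+5 fires, +3 burnt)
Step 5: cell (0,3)='T' (+6 fires, +5 burnt)
Step 6: cell (0,3)='F' (+4 fires, +6 burnt)
  -> target ignites at step 6
Step 7: cell (0,3)='.' (+3 fires, +4 burnt)
Step 8: cell (0,3)='.' (+1 fires, +3 burnt)
Step 9: cell (0,3)='.' (+0 fires, +1 burnt)
  fire out at step 9

6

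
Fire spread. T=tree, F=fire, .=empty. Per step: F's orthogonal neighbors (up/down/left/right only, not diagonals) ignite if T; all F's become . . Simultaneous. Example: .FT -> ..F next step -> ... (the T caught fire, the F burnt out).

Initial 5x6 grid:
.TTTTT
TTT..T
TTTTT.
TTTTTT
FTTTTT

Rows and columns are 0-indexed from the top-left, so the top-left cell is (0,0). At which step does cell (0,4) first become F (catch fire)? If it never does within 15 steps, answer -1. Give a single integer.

Step 1: cell (0,4)='T' (+2 fires, +1 burnt)
Step 2: cell (0,4)='T' (+3 fires, +2 burnt)
Step 3: cell (0,4)='T' (+4 fires, +3 burnt)
Step 4: cell (0,4)='T' (+4 fires, +4 burnt)
Step 5: cell (0,4)='T' (+5 fires, +4 burnt)
Step 6: cell (0,4)='T' (+3 fires, +5 burnt)
Step 7: cell (0,4)='T' (+1 fires, +3 burnt)
Step 8: cell (0,4)='F' (+1 fires, +1 burnt)
  -> target ignites at step 8
Step 9: cell (0,4)='.' (+1 fires, +1 burnt)
Step 10: cell (0,4)='.' (+1 fires, +1 burnt)
Step 11: cell (0,4)='.' (+0 fires, +1 burnt)
  fire out at step 11

8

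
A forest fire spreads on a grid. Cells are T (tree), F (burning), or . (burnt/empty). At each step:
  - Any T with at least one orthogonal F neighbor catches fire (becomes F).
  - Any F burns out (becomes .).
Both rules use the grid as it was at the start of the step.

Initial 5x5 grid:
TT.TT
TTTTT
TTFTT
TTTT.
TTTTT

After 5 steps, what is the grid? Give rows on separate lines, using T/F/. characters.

Step 1: 4 trees catch fire, 1 burn out
  TT.TT
  TTFTT
  TF.FT
  TTFT.
  TTTTT
Step 2: 7 trees catch fire, 4 burn out
  TT.TT
  TF.FT
  F...F
  TF.F.
  TTFTT
Step 3: 7 trees catch fire, 7 burn out
  TF.FT
  F...F
  .....
  F....
  TF.FT
Step 4: 4 trees catch fire, 7 burn out
  F...F
  .....
  .....
  .....
  F...F
Step 5: 0 trees catch fire, 4 burn out
  .....
  .....
  .....
  .....
  .....

.....
.....
.....
.....
.....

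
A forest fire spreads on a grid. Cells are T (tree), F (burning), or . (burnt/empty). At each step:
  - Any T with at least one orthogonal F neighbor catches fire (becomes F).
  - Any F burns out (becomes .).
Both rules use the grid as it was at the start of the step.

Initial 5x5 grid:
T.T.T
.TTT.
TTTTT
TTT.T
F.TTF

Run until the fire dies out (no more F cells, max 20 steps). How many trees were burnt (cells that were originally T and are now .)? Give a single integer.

Step 1: +3 fires, +2 burnt (F count now 3)
Step 2: +4 fires, +3 burnt (F count now 4)
Step 3: +3 fires, +4 burnt (F count now 3)
Step 4: +3 fires, +3 burnt (F count now 3)
Step 5: +1 fires, +3 burnt (F count now 1)
Step 6: +1 fires, +1 burnt (F count now 1)
Step 7: +0 fires, +1 burnt (F count now 0)
Fire out after step 7
Initially T: 17, now '.': 23
Total burnt (originally-T cells now '.'): 15

Answer: 15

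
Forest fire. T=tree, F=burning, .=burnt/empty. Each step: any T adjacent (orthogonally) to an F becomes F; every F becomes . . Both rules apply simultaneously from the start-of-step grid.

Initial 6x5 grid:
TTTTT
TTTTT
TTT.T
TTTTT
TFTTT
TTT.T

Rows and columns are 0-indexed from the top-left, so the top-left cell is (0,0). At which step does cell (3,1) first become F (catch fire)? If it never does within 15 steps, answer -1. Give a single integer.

Step 1: cell (3,1)='F' (+4 fires, +1 burnt)
  -> target ignites at step 1
Step 2: cell (3,1)='.' (+6 fires, +4 burnt)
Step 3: cell (3,1)='.' (+5 fires, +6 burnt)
Step 4: cell (3,1)='.' (+5 fires, +5 burnt)
Step 5: cell (3,1)='.' (+4 fires, +5 burnt)
Step 6: cell (3,1)='.' (+2 fires, +4 burnt)
Step 7: cell (3,1)='.' (+1 fires, +2 burnt)
Step 8: cell (3,1)='.' (+0 fires, +1 burnt)
  fire out at step 8

1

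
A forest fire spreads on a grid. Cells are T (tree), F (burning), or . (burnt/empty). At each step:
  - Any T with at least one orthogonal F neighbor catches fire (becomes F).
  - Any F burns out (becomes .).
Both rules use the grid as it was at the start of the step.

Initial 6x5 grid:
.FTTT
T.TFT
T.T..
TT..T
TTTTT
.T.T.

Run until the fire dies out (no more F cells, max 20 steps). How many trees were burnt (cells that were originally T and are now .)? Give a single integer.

Step 1: +4 fires, +2 burnt (F count now 4)
Step 2: +2 fires, +4 burnt (F count now 2)
Step 3: +0 fires, +2 burnt (F count now 0)
Fire out after step 3
Initially T: 18, now '.': 18
Total burnt (originally-T cells now '.'): 6

Answer: 6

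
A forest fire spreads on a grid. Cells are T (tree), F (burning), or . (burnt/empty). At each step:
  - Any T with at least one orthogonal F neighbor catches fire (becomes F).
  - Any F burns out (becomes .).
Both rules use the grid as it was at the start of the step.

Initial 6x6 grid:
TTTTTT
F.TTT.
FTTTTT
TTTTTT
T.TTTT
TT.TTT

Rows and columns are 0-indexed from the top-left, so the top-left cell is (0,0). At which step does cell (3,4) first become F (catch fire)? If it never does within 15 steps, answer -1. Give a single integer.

Step 1: cell (3,4)='T' (+3 fires, +2 burnt)
Step 2: cell (3,4)='T' (+4 fires, +3 burnt)
Step 3: cell (3,4)='T' (+5 fires, +4 burnt)
Step 4: cell (3,4)='T' (+6 fires, +5 burnt)
Step 5: cell (3,4)='F' (+5 fires, +6 burnt)
  -> target ignites at step 5
Step 6: cell (3,4)='.' (+4 fires, +5 burnt)
Step 7: cell (3,4)='.' (+2 fires, +4 burnt)
Step 8: cell (3,4)='.' (+1 fires, +2 burnt)
Step 9: cell (3,4)='.' (+0 fires, +1 burnt)
  fire out at step 9

5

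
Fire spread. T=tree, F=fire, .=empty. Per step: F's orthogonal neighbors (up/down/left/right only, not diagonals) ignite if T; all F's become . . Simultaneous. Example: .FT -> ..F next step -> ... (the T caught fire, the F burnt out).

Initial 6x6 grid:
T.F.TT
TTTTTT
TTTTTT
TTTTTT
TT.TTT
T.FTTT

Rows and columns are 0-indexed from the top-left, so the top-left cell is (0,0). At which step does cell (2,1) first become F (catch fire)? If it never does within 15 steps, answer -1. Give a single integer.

Step 1: cell (2,1)='T' (+2 fires, +2 burnt)
Step 2: cell (2,1)='T' (+5 fires, +2 burnt)
Step 3: cell (2,1)='F' (+8 fires, +5 burnt)
  -> target ignites at step 3
Step 4: cell (2,1)='.' (+8 fires, +8 burnt)
Step 5: cell (2,1)='.' (+5 fires, +8 burnt)
Step 6: cell (2,1)='.' (+1 fires, +5 burnt)
Step 7: cell (2,1)='.' (+1 fires, +1 burnt)
Step 8: cell (2,1)='.' (+0 fires, +1 burnt)
  fire out at step 8

3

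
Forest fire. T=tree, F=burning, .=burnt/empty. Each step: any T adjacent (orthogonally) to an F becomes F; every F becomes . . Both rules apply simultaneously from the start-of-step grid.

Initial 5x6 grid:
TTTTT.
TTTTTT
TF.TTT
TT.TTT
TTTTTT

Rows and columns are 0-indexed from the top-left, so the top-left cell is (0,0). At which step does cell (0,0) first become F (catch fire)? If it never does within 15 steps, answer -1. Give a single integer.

Step 1: cell (0,0)='T' (+3 fires, +1 burnt)
Step 2: cell (0,0)='T' (+5 fires, +3 burnt)
Step 3: cell (0,0)='F' (+5 fires, +5 burnt)
  -> target ignites at step 3
Step 4: cell (0,0)='.' (+4 fires, +5 burnt)
Step 5: cell (0,0)='.' (+5 fires, +4 burnt)
Step 6: cell (0,0)='.' (+3 fires, +5 burnt)
Step 7: cell (0,0)='.' (+1 fires, +3 burnt)
Step 8: cell (0,0)='.' (+0 fires, +1 burnt)
  fire out at step 8

3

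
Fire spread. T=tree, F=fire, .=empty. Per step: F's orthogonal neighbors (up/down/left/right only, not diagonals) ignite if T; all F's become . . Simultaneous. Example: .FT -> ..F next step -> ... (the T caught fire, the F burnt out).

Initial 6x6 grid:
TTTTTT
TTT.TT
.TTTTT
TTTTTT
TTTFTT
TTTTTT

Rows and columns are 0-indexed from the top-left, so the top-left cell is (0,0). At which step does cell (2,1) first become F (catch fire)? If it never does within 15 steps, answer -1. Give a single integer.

Step 1: cell (2,1)='T' (+4 fires, +1 burnt)
Step 2: cell (2,1)='T' (+7 fires, +4 burnt)
Step 3: cell (2,1)='T' (+7 fires, +7 burnt)
Step 4: cell (2,1)='F' (+6 fires, +7 burnt)
  -> target ignites at step 4
Step 5: cell (2,1)='.' (+4 fires, +6 burnt)
Step 6: cell (2,1)='.' (+4 fires, +4 burnt)
Step 7: cell (2,1)='.' (+1 fires, +4 burnt)
Step 8: cell (2,1)='.' (+0 fires, +1 burnt)
  fire out at step 8

4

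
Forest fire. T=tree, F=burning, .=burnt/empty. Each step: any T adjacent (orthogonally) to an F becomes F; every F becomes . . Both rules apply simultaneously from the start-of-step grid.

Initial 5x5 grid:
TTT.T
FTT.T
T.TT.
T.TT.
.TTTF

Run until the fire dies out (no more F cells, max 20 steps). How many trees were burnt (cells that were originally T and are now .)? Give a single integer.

Step 1: +4 fires, +2 burnt (F count now 4)
Step 2: +5 fires, +4 burnt (F count now 5)
Step 3: +5 fires, +5 burnt (F count now 5)
Step 4: +0 fires, +5 burnt (F count now 0)
Fire out after step 4
Initially T: 16, now '.': 23
Total burnt (originally-T cells now '.'): 14

Answer: 14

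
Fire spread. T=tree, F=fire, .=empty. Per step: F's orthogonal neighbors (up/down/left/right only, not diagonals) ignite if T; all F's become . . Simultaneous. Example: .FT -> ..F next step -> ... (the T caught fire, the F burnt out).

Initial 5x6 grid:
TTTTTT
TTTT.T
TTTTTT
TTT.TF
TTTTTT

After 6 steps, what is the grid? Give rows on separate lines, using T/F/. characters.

Step 1: 3 trees catch fire, 1 burn out
  TTTTTT
  TTTT.T
  TTTTTF
  TTT.F.
  TTTTTF
Step 2: 3 trees catch fire, 3 burn out
  TTTTTT
  TTTT.F
  TTTTF.
  TTT...
  TTTTF.
Step 3: 3 trees catch fire, 3 burn out
  TTTTTF
  TTTT..
  TTTF..
  TTT...
  TTTF..
Step 4: 4 trees catch fire, 3 burn out
  TTTTF.
  TTTF..
  TTF...
  TTT...
  TTF...
Step 5: 5 trees catch fire, 4 burn out
  TTTF..
  TTF...
  TF....
  TTF...
  TF....
Step 6: 5 trees catch fire, 5 burn out
  TTF...
  TF....
  F.....
  TF....
  F.....

TTF...
TF....
F.....
TF....
F.....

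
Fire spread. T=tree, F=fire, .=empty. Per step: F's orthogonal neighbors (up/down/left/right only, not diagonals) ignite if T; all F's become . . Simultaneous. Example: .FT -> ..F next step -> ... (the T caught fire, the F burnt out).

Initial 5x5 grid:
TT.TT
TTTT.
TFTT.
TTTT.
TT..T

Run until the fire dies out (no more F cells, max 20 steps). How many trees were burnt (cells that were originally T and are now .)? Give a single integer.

Step 1: +4 fires, +1 burnt (F count now 4)
Step 2: +7 fires, +4 burnt (F count now 7)
Step 3: +4 fires, +7 burnt (F count now 4)
Step 4: +1 fires, +4 burnt (F count now 1)
Step 5: +1 fires, +1 burnt (F count now 1)
Step 6: +0 fires, +1 burnt (F count now 0)
Fire out after step 6
Initially T: 18, now '.': 24
Total burnt (originally-T cells now '.'): 17

Answer: 17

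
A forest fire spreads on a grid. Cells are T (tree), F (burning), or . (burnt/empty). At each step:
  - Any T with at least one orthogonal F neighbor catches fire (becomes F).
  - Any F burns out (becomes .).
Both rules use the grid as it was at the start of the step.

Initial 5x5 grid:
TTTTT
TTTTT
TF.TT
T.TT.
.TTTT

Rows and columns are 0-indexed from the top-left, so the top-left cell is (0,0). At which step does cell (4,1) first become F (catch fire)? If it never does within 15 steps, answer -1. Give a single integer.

Step 1: cell (4,1)='T' (+2 fires, +1 burnt)
Step 2: cell (4,1)='T' (+4 fires, +2 burnt)
Step 3: cell (4,1)='T' (+3 fires, +4 burnt)
Step 4: cell (4,1)='T' (+3 fires, +3 burnt)
Step 5: cell (4,1)='T' (+3 fires, +3 burnt)
Step 6: cell (4,1)='T' (+2 fires, +3 burnt)
Step 7: cell (4,1)='T' (+2 fires, +2 burnt)
Step 8: cell (4,1)='F' (+1 fires, +2 burnt)
  -> target ignites at step 8
Step 9: cell (4,1)='.' (+0 fires, +1 burnt)
  fire out at step 9

8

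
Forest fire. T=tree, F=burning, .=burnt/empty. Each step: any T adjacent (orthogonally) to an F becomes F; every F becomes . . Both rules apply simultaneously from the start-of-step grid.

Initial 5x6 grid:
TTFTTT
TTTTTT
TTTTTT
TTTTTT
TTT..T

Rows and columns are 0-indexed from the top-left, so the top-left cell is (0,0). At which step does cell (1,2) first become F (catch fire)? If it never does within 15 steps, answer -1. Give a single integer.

Step 1: cell (1,2)='F' (+3 fires, +1 burnt)
  -> target ignites at step 1
Step 2: cell (1,2)='.' (+5 fires, +3 burnt)
Step 3: cell (1,2)='.' (+6 fires, +5 burnt)
Step 4: cell (1,2)='.' (+6 fires, +6 burnt)
Step 5: cell (1,2)='.' (+4 fires, +6 burnt)
Step 6: cell (1,2)='.' (+2 fires, +4 burnt)
Step 7: cell (1,2)='.' (+1 fires, +2 burnt)
Step 8: cell (1,2)='.' (+0 fires, +1 burnt)
  fire out at step 8

1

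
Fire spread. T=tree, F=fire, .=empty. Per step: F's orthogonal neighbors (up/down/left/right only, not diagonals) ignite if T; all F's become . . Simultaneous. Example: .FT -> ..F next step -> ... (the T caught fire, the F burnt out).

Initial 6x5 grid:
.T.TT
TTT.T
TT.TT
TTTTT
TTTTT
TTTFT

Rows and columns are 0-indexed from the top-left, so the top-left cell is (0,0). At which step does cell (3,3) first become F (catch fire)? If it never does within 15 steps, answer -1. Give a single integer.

Step 1: cell (3,3)='T' (+3 fires, +1 burnt)
Step 2: cell (3,3)='F' (+4 fires, +3 burnt)
  -> target ignites at step 2
Step 3: cell (3,3)='.' (+5 fires, +4 burnt)
Step 4: cell (3,3)='.' (+3 fires, +5 burnt)
Step 5: cell (3,3)='.' (+3 fires, +3 burnt)
Step 6: cell (3,3)='.' (+3 fires, +3 burnt)
Step 7: cell (3,3)='.' (+4 fires, +3 burnt)
Step 8: cell (3,3)='.' (+0 fires, +4 burnt)
  fire out at step 8

2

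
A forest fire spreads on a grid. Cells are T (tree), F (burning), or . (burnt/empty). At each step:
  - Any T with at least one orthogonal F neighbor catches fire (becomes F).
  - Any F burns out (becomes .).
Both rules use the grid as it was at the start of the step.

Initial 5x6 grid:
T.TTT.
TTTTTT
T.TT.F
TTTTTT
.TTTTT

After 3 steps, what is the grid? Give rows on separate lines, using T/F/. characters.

Step 1: 2 trees catch fire, 1 burn out
  T.TTT.
  TTTTTF
  T.TT..
  TTTTTF
  .TTTTT
Step 2: 3 trees catch fire, 2 burn out
  T.TTT.
  TTTTF.
  T.TT..
  TTTTF.
  .TTTTF
Step 3: 4 trees catch fire, 3 burn out
  T.TTF.
  TTTF..
  T.TT..
  TTTF..
  .TTTF.

T.TTF.
TTTF..
T.TT..
TTTF..
.TTTF.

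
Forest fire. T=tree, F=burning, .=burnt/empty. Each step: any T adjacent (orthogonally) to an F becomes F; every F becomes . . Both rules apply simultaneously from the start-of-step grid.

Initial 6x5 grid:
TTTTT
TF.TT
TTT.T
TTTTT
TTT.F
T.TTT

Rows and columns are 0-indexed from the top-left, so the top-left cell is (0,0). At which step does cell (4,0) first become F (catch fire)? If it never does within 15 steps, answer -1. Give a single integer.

Step 1: cell (4,0)='T' (+5 fires, +2 burnt)
Step 2: cell (4,0)='T' (+8 fires, +5 burnt)
Step 3: cell (4,0)='T' (+6 fires, +8 burnt)
Step 4: cell (4,0)='F' (+4 fires, +6 burnt)
  -> target ignites at step 4
Step 5: cell (4,0)='.' (+1 fires, +4 burnt)
Step 6: cell (4,0)='.' (+0 fires, +1 burnt)
  fire out at step 6

4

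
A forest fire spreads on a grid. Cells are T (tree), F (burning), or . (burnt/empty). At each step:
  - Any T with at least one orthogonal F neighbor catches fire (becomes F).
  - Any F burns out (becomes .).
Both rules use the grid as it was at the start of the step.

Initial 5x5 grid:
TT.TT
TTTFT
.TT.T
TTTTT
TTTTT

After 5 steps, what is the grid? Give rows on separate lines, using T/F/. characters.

Step 1: 3 trees catch fire, 1 burn out
  TT.FT
  TTF.F
  .TT.T
  TTTTT
  TTTTT
Step 2: 4 trees catch fire, 3 burn out
  TT..F
  TF...
  .TF.F
  TTTTT
  TTTTT
Step 3: 5 trees catch fire, 4 burn out
  TF...
  F....
  .F...
  TTFTF
  TTTTT
Step 4: 5 trees catch fire, 5 burn out
  F....
  .....
  .....
  TF.F.
  TTFTF
Step 5: 3 trees catch fire, 5 burn out
  .....
  .....
  .....
  F....
  TF.F.

.....
.....
.....
F....
TF.F.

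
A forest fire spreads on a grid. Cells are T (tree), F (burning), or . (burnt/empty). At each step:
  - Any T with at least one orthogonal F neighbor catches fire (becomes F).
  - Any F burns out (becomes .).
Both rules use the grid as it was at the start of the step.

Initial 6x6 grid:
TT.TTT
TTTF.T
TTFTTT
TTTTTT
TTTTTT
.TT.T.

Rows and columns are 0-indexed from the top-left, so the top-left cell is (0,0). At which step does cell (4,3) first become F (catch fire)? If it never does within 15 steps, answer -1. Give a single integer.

Step 1: cell (4,3)='T' (+5 fires, +2 burnt)
Step 2: cell (4,3)='T' (+7 fires, +5 burnt)
Step 3: cell (4,3)='F' (+9 fires, +7 burnt)
  -> target ignites at step 3
Step 4: cell (4,3)='.' (+6 fires, +9 burnt)
Step 5: cell (4,3)='.' (+2 fires, +6 burnt)
Step 6: cell (4,3)='.' (+0 fires, +2 burnt)
  fire out at step 6

3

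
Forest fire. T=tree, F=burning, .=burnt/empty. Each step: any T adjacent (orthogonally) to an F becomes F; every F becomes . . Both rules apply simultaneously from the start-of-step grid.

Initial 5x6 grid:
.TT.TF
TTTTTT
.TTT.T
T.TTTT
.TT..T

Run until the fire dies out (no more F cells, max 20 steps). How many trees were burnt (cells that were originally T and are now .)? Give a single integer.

Answer: 20

Derivation:
Step 1: +2 fires, +1 burnt (F count now 2)
Step 2: +2 fires, +2 burnt (F count now 2)
Step 3: +2 fires, +2 burnt (F count now 2)
Step 4: +4 fires, +2 burnt (F count now 4)
Step 5: +4 fires, +4 burnt (F count now 4)
Step 6: +4 fires, +4 burnt (F count now 4)
Step 7: +1 fires, +4 burnt (F count now 1)
Step 8: +1 fires, +1 burnt (F count now 1)
Step 9: +0 fires, +1 burnt (F count now 0)
Fire out after step 9
Initially T: 21, now '.': 29
Total burnt (originally-T cells now '.'): 20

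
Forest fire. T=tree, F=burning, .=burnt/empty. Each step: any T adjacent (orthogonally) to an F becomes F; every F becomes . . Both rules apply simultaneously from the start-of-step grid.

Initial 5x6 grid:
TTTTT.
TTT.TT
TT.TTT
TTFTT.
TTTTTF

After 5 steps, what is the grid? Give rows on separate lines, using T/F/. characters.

Step 1: 4 trees catch fire, 2 burn out
  TTTTT.
  TTT.TT
  TT.TTT
  TF.FT.
  TTFTF.
Step 2: 6 trees catch fire, 4 burn out
  TTTTT.
  TTT.TT
  TF.FTT
  F...F.
  TF.F..
Step 3: 4 trees catch fire, 6 burn out
  TTTTT.
  TFT.TT
  F...FT
  ......
  F.....
Step 4: 5 trees catch fire, 4 burn out
  TFTTT.
  F.F.FT
  .....F
  ......
  ......
Step 5: 4 trees catch fire, 5 burn out
  F.FTF.
  .....F
  ......
  ......
  ......

F.FTF.
.....F
......
......
......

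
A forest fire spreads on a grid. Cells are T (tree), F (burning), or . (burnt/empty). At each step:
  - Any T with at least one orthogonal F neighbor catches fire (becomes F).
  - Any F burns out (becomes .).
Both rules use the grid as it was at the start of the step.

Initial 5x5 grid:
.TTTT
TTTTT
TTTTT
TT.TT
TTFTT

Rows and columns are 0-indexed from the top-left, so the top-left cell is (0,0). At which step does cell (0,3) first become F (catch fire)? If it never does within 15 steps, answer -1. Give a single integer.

Step 1: cell (0,3)='T' (+2 fires, +1 burnt)
Step 2: cell (0,3)='T' (+4 fires, +2 burnt)
Step 3: cell (0,3)='T' (+4 fires, +4 burnt)
Step 4: cell (0,3)='T' (+5 fires, +4 burnt)
Step 5: cell (0,3)='F' (+5 fires, +5 burnt)
  -> target ignites at step 5
Step 6: cell (0,3)='.' (+2 fires, +5 burnt)
Step 7: cell (0,3)='.' (+0 fires, +2 burnt)
  fire out at step 7

5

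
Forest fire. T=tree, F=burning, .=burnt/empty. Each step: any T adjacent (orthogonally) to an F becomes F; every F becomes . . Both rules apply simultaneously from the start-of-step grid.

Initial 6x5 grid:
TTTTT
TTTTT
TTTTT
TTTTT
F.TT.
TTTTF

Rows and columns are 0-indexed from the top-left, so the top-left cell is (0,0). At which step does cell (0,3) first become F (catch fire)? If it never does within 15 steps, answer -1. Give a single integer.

Step 1: cell (0,3)='T' (+3 fires, +2 burnt)
Step 2: cell (0,3)='T' (+5 fires, +3 burnt)
Step 3: cell (0,3)='T' (+5 fires, +5 burnt)
Step 4: cell (0,3)='T' (+5 fires, +5 burnt)
Step 5: cell (0,3)='T' (+4 fires, +5 burnt)
Step 6: cell (0,3)='F' (+3 fires, +4 burnt)
  -> target ignites at step 6
Step 7: cell (0,3)='.' (+1 fires, +3 burnt)
Step 8: cell (0,3)='.' (+0 fires, +1 burnt)
  fire out at step 8

6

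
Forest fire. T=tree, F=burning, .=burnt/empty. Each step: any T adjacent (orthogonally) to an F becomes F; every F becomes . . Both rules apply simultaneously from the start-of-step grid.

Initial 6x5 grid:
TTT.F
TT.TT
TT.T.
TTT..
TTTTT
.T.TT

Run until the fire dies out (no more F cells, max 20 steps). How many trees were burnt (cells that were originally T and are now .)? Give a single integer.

Answer: 3

Derivation:
Step 1: +1 fires, +1 burnt (F count now 1)
Step 2: +1 fires, +1 burnt (F count now 1)
Step 3: +1 fires, +1 burnt (F count now 1)
Step 4: +0 fires, +1 burnt (F count now 0)
Fire out after step 4
Initially T: 21, now '.': 12
Total burnt (originally-T cells now '.'): 3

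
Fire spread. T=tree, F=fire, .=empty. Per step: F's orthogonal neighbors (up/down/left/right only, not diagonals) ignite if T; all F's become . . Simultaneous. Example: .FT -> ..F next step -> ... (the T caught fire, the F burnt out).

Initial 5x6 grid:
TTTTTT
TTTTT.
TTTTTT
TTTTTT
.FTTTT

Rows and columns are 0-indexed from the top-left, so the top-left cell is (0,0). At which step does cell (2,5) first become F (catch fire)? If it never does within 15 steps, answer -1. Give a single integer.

Step 1: cell (2,5)='T' (+2 fires, +1 burnt)
Step 2: cell (2,5)='T' (+4 fires, +2 burnt)
Step 3: cell (2,5)='T' (+5 fires, +4 burnt)
Step 4: cell (2,5)='T' (+6 fires, +5 burnt)
Step 5: cell (2,5)='T' (+5 fires, +6 burnt)
Step 6: cell (2,5)='F' (+3 fires, +5 burnt)
  -> target ignites at step 6
Step 7: cell (2,5)='.' (+1 fires, +3 burnt)
Step 8: cell (2,5)='.' (+1 fires, +1 burnt)
Step 9: cell (2,5)='.' (+0 fires, +1 burnt)
  fire out at step 9

6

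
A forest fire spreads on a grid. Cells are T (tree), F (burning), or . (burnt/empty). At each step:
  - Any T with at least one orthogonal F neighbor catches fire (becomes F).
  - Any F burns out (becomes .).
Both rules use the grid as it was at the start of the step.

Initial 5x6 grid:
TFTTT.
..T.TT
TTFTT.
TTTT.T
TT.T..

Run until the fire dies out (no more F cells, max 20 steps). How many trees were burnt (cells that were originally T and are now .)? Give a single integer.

Answer: 18

Derivation:
Step 1: +6 fires, +2 burnt (F count now 6)
Step 2: +5 fires, +6 burnt (F count now 5)
Step 3: +5 fires, +5 burnt (F count now 5)
Step 4: +2 fires, +5 burnt (F count now 2)
Step 5: +0 fires, +2 burnt (F count now 0)
Fire out after step 5
Initially T: 19, now '.': 29
Total burnt (originally-T cells now '.'): 18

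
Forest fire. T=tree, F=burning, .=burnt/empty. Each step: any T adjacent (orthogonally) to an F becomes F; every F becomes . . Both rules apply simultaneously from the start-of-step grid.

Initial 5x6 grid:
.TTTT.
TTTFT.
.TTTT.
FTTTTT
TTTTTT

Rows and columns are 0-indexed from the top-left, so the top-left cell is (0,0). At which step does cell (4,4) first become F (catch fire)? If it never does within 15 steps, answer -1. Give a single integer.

Step 1: cell (4,4)='T' (+6 fires, +2 burnt)
Step 2: cell (4,4)='T' (+9 fires, +6 burnt)
Step 3: cell (4,4)='T' (+5 fires, +9 burnt)
Step 4: cell (4,4)='F' (+2 fires, +5 burnt)
  -> target ignites at step 4
Step 5: cell (4,4)='.' (+1 fires, +2 burnt)
Step 6: cell (4,4)='.' (+0 fires, +1 burnt)
  fire out at step 6

4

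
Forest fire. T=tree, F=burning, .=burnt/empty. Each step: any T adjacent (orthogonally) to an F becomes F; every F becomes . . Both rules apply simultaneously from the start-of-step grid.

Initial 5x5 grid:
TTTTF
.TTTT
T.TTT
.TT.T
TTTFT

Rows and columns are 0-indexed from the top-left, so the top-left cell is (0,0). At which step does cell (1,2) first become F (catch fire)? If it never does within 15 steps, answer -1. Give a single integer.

Step 1: cell (1,2)='T' (+4 fires, +2 burnt)
Step 2: cell (1,2)='T' (+6 fires, +4 burnt)
Step 3: cell (1,2)='F' (+6 fires, +6 burnt)
  -> target ignites at step 3
Step 4: cell (1,2)='.' (+2 fires, +6 burnt)
Step 5: cell (1,2)='.' (+0 fires, +2 burnt)
  fire out at step 5

3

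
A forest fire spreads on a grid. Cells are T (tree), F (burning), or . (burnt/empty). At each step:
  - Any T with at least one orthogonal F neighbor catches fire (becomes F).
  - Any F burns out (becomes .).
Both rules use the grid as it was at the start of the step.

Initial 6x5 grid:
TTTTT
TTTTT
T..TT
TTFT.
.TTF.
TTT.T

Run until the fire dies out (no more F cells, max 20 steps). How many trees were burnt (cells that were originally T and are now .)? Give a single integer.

Step 1: +3 fires, +2 burnt (F count now 3)
Step 2: +4 fires, +3 burnt (F count now 4)
Step 3: +4 fires, +4 burnt (F count now 4)
Step 4: +5 fires, +4 burnt (F count now 5)
Step 5: +4 fires, +5 burnt (F count now 4)
Step 6: +1 fires, +4 burnt (F count now 1)
Step 7: +0 fires, +1 burnt (F count now 0)
Fire out after step 7
Initially T: 22, now '.': 29
Total burnt (originally-T cells now '.'): 21

Answer: 21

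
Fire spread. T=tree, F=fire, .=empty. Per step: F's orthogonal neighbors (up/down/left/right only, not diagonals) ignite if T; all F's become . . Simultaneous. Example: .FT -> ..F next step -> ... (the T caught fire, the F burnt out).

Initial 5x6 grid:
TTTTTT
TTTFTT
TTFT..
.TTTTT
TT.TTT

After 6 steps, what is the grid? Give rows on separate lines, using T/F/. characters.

Step 1: 6 trees catch fire, 2 burn out
  TTTFTT
  TTF.FT
  TF.F..
  .TFTTT
  TT.TTT
Step 2: 7 trees catch fire, 6 burn out
  TTF.FT
  TF...F
  F.....
  .F.FTT
  TT.TTT
Step 3: 6 trees catch fire, 7 burn out
  TF...F
  F.....
  ......
  ....FT
  TF.FTT
Step 4: 4 trees catch fire, 6 burn out
  F.....
  ......
  ......
  .....F
  F...FT
Step 5: 1 trees catch fire, 4 burn out
  ......
  ......
  ......
  ......
  .....F
Step 6: 0 trees catch fire, 1 burn out
  ......
  ......
  ......
  ......
  ......

......
......
......
......
......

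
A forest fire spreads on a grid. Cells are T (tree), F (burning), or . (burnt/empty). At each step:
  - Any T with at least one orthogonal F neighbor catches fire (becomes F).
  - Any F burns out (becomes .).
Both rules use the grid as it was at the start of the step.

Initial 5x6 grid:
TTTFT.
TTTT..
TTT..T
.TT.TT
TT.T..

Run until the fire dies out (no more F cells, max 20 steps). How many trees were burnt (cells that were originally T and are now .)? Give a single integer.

Step 1: +3 fires, +1 burnt (F count now 3)
Step 2: +2 fires, +3 burnt (F count now 2)
Step 3: +3 fires, +2 burnt (F count now 3)
Step 4: +3 fires, +3 burnt (F count now 3)
Step 5: +2 fires, +3 burnt (F count now 2)
Step 6: +1 fires, +2 burnt (F count now 1)
Step 7: +1 fires, +1 burnt (F count now 1)
Step 8: +0 fires, +1 burnt (F count now 0)
Fire out after step 8
Initially T: 19, now '.': 26
Total burnt (originally-T cells now '.'): 15

Answer: 15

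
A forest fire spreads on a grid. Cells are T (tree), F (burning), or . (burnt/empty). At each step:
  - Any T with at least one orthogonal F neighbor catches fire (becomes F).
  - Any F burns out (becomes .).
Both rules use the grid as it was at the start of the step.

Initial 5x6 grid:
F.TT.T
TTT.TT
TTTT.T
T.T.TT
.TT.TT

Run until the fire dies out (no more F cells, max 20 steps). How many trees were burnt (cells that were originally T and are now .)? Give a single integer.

Answer: 13

Derivation:
Step 1: +1 fires, +1 burnt (F count now 1)
Step 2: +2 fires, +1 burnt (F count now 2)
Step 3: +3 fires, +2 burnt (F count now 3)
Step 4: +2 fires, +3 burnt (F count now 2)
Step 5: +3 fires, +2 burnt (F count now 3)
Step 6: +1 fires, +3 burnt (F count now 1)
Step 7: +1 fires, +1 burnt (F count now 1)
Step 8: +0 fires, +1 burnt (F count now 0)
Fire out after step 8
Initially T: 21, now '.': 22
Total burnt (originally-T cells now '.'): 13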